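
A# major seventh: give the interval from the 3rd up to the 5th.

A#Δ7: A# C## E# G##.
That puts C## below E#.
3 letter names make it a third; at 3 semitones (a half step narrower than major) the quality is minor.

minor third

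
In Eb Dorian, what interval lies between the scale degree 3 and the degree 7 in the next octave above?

Eb dorian: Eb F Gb Ab Bb C Db.
That puts Gb below Db.
Gb up to Db spans 12 letter names and 19 semitones — a perfect twelfth.

perfect twelfth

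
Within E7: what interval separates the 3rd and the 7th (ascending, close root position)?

E dominant seventh is spelled E, G#, B, D.
So we need the interval from G# up to D.
G# up to D is 6 semitones, a half step narrower than a perfect fifth, so the interval is diminished.

diminished 5th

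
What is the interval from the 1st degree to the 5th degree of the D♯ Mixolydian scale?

Spelling the D♯ Mixolydian scale: D♯ E♯ F𝄪 G♯ A♯ B♯ C♯.
That puts D♯ below A♯.
From D♯ to A♯ is 7 semitones, exactly the perfect fifth.

perfect 5th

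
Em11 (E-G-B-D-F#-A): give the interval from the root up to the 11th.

P11

The root is E and the 11th is A.
From E to A is 17 semitones, exactly the perfect eleventh.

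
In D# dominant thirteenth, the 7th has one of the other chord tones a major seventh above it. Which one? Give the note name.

B#

The chord tones of D#13 (D# dominant thirteenth) are D# F## A# C# E# B#.
The 7th is C#. A major seventh above C# is B#.
B# is the chord's 13th.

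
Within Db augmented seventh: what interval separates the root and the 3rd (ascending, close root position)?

major 3rd

Dbaug7 (Db augmented seventh) is spelled Db F A Cb.
The root is Db and the 3rd is F.
Db up to F spans 3 letter names and 4 semitones — a major third.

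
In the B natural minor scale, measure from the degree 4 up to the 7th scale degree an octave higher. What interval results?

Spelling the B natural minor scale: B C# D E F# G A.
So we need the interval from E up to A.
E up to A spans 11 letter names and 17 semitones — a perfect eleventh.

perfect eleventh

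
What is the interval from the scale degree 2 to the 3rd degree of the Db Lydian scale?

Db lydian: Db Eb F G Ab Bb C.
Scale degree 2 = Eb; 3rd scale degree = F.
Eb up to F spans 2 letter names and 2 semitones — a major second.

major second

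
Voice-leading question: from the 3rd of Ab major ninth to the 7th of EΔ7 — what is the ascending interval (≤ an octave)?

augmented second

Ab major ninth has C as its 3rd, and EΔ7 has D# as its 7th.
From C to D#: 3 semitones over a second = augmented.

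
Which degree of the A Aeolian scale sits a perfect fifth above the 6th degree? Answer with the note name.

The scale is A B C D E F G.
The 6th degree is F; a perfect fifth above that is C — scale degree 3.

C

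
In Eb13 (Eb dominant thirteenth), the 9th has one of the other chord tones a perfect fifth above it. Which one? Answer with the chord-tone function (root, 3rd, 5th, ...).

13th

The chord tones of Eb13 are Eb, G, Bb, Db, F, C.
The 9th is F. A perfect fifth above F is C.
C is the chord's 13th.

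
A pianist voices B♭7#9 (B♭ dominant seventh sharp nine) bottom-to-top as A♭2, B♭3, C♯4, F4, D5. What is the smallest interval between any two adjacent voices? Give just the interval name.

augmented second

Adjacent intervals: A♭2→B♭3 = major ninth; B♭3→C♯4 = augmented second; C♯4→F4 = diminished fourth; F4→D5 = major sixth.
The smallest is B♭3 to C♯4, an augmented second (3 semitones).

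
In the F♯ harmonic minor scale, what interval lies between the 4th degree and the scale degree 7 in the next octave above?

augmented eleventh

The scale runs F♯ G♯ A B C♯ D E♯.
That puts B below E♯.
11 letter names make it an eleventh; at 18 semitones (a half step wider than perfect) the quality is augmented.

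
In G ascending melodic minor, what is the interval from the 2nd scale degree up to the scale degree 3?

minor 2nd

Spelling G ascending melodic minor: G A Bb C D E F#.
2nd scale degree = A; degree 3 = Bb.
A up to Bb is 1 semitone, a half step narrower than a major second, so the interval is minor.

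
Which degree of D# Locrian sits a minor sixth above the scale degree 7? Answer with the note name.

A

The scale is D# E F# G# A B C#.
The scale degree 7 is C#; a minor sixth above that is A — scale degree 5.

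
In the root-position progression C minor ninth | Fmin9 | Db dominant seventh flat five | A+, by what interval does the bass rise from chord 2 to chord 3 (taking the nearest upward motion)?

The roots are F and Db.
F up to Db is 8 semitones, a half step narrower than a major sixth, so the interval is minor.

minor 6th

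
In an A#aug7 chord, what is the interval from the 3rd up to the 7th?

Spelling the chord: A#–C##–E##–G#.
So we need the interval from C## up to G#.
From C## to G#: 6 semitones over a fifth = diminished.

diminished fifth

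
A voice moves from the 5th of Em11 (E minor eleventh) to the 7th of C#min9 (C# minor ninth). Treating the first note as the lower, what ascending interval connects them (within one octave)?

P1

Em11 (E minor eleventh) has B as its 5th, and C#min9 (C# minor ninth) has B as its 7th.
From B to B is 0 semitones, exactly the perfect unison.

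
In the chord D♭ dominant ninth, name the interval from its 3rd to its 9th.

minor seventh

Spelling the chord: D♭ F A♭ C♭ E♭.
That puts F below E♭.
F up to E♭ is 10 semitones, a half step narrower than a major seventh, so the interval is minor.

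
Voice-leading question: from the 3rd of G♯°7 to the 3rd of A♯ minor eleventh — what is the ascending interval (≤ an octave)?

major 2nd

The 3rd of G♯°7 is B; the 3rd of A♯ minor eleventh is C♯.
Counting 2 letters and 2 half steps from B gives a major second.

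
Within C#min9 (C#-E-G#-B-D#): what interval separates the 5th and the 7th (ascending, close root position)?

minor 3rd

So we need the interval from G# up to B.
G# up to B is 3 semitones, a half step narrower than a major third, so the interval is minor.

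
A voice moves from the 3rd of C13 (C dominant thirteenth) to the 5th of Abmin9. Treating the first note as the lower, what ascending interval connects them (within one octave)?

diminished octave

C13 (C dominant thirteenth) has E as its 3rd, and Abmin9 has Eb as its 5th.
8 letter names make it an octave; at 11 semitones (a half step narrower than perfect) the quality is diminished.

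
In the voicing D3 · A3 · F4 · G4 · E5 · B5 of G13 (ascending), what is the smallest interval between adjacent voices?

Adjacent intervals: D3→A3 = perfect fifth; A3→F4 = minor sixth; F4→G4 = major second; G4→E5 = major sixth; E5→B5 = perfect fifth.
The smallest is F4 to G4, a major second (2 semitones).

major second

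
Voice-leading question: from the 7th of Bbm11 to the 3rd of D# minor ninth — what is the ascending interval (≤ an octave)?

Bbm11 has Ab as its 7th, and D# minor ninth has F# as its 3rd.
6 letter names make it a sixth; at 10 semitones (a half step wider than major) the quality is augmented.

augmented sixth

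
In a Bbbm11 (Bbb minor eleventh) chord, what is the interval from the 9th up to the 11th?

Bbbm11 (Bbb minor eleventh) is spelled Bbb-Dbb-Fb-Abb-Cb-Ebb.
So we need the interval from Cb up to Ebb.
Cb up to Ebb is 3 semitones, a half step narrower than a major third, so the interval is minor.

minor third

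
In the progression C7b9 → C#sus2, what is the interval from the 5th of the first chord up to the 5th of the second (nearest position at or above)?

C7b9 has G as its 5th, and C#sus2 has G# as its 5th.
1 letter names make it a unison; at 1 semitone (a half step wider than perfect) the quality is augmented.

augmented unison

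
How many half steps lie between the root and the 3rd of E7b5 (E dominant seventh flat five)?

E7b5: E G# Bb D.
E to G# is a major third: 4 semitones.

4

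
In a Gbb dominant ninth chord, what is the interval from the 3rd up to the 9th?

m7

Gbb9 is spelled Gbb, Bbb, Dbb, Fbb, Abb.
The 3rd is Bbb and the 9th is Abb.
Bbb up to Abb is 10 semitones, a half step narrower than a major seventh, so the interval is minor.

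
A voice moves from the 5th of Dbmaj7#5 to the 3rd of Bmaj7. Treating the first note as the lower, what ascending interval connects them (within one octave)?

A4

The 5th of Dbmaj7#5 is A; the 3rd of Bmaj7 is D#.
A up to D# is 6 semitones, a half step wider than a perfect fourth, so the interval is augmented.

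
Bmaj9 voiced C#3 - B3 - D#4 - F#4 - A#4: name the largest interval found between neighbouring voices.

Adjacent intervals: C#3→B3 = minor seventh; B3→D#4 = major third; D#4→F#4 = minor third; F#4→A#4 = major third.
The largest is C#3 to B3, a minor seventh (10 semitones).

minor seventh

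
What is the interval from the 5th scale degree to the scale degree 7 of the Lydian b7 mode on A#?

The scale runs A# B# C## D## E# F## G#.
That puts E# below G#.
From E# to G#: 3 semitones over a third = minor.

m3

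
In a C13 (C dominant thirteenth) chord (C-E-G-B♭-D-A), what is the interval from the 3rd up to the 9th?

minor seventh

3rd = E; 9th = D.
7 letter names make it a seventh; at 10 semitones (a half step narrower than major) the quality is minor.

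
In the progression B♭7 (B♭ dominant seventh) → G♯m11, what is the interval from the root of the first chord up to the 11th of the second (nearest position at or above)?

The root of B♭7 (B♭ dominant seventh) is B♭; the 11th of G♯m11 is C♯.
2 letter names make it a second; at 3 semitones (a half step wider than major) the quality is augmented.

augmented second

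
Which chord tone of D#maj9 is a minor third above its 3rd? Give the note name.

A#

Spelling the chord: D#-F##-A#-C##-E#.
The 3rd is F##. A minor third above F## is A#.
A# is the chord's 5th.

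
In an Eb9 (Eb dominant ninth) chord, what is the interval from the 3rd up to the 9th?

minor seventh

The chord tones of Eb9 (Eb dominant ninth) are Eb-G-Bb-Db-F.
3rd = G; 9th = F.
G up to F is 10 semitones, a half step narrower than a major seventh, so the interval is minor.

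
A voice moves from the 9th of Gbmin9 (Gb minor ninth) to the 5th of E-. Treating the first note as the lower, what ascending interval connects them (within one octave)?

The 9th of Gbmin9 (Gb minor ninth) is Ab; the 5th of E- is B.
2 letter names make it a second; at 3 semitones (a half step wider than major) the quality is augmented.

A2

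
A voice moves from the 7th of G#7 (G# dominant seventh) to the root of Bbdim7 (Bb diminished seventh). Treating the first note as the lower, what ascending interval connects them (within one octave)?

G#7 (G# dominant seventh) has F# as its 7th, and Bbdim7 (Bb diminished seventh) has Bb as its root.
F# up to Bb is 4 semitones, a half step narrower than a perfect fourth, so the interval is diminished.

diminished fourth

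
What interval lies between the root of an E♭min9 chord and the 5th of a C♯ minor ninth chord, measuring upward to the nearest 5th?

E♭min9 has E♭ as its root, and C♯ minor ninth has G♯ as its 5th.
E♭ up to G♯ is 5 semitones, a half step wider than a major third, so the interval is augmented.

augmented 3rd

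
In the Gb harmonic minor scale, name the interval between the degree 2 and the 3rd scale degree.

minor 2nd

Gb harmonic minor: Gb Ab Bbb Cb Db Ebb F.
The degree 2 is Ab and the degree 3 is Bbb.
From Ab to Bbb: 1 semitone over a second = minor.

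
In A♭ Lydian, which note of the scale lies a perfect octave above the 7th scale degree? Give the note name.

G

The scale is A♭ B♭ C D E♭ F G.
The 7th scale degree is G; a perfect octave above that is G — scale degree 7.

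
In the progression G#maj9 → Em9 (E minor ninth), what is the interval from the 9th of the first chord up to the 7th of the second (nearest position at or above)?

diminished fourth

The 9th of G#maj9 is A#; the 7th of Em9 (E minor ninth) is D.
A# up to D is 4 semitones, a half step narrower than a perfect fourth, so the interval is diminished.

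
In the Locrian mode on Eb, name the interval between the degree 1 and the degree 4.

perfect fourth

The scale runs Eb Fb Gb Ab Bbb Cb Db.
The degree 1 is Eb and the degree 4 is Ab.
Counting 4 letters and 5 half steps from Eb gives a perfect fourth.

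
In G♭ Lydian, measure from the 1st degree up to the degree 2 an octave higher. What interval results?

major ninth

G♭ lydian: G♭ A♭ B♭ C D♭ E♭ F.
The 1st degree is G♭ and the 2nd degree (up an octave) is A♭.
G♭ up to A♭ spans 9 letter names and 14 semitones — a major ninth.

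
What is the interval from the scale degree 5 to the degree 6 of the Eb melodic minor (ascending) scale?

major second

Eb melodic minor: Eb F Gb Ab Bb C D.
That puts Bb below C.
Counting 2 letters and 2 half steps from Bb gives a major second.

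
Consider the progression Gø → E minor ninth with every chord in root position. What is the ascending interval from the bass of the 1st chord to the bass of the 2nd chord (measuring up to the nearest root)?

major 6th

The roots are G and E.
Counting 6 letters and 9 half steps from G gives a major sixth.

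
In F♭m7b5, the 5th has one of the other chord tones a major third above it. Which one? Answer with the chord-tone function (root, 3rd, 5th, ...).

F♭ half-diminished seventh is spelled F♭, A𝄫, C𝄫, E𝄫.
The 5th is C𝄫. A major third above C𝄫 is E𝄫.
E𝄫 is the chord's 7th.

7th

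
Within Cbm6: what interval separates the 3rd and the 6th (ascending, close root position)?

Cbm6: Cb-Ebb-Gb-Ab.
The 3rd is Ebb and the 6th is Ab.
Ebb up to Ab is 6 semitones, a half step wider than a perfect fourth, so the interval is augmented.

A4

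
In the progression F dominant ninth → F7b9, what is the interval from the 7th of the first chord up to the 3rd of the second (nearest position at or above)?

F dominant ninth has Eb as its 7th, and F7b9 has A as its 3rd.
4 letter names make it a fourth; at 6 semitones (a half step wider than perfect) the quality is augmented.

augmented fourth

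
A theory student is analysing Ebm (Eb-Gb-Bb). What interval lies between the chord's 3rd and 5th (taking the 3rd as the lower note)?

major third

That puts Gb below Bb.
Counting 3 letters and 4 half steps from Gb gives a major third.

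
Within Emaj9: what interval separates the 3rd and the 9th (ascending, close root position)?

The chord tones of E major ninth are E–G♯–B–D♯–F♯.
So we need the interval from G♯ up to F♯.
7 letter names make it a seventh; at 10 semitones (a half step narrower than major) the quality is minor.

minor 7th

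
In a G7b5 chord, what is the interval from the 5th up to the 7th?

The chord tones of G7b5 are G, B, D♭, F.
The 5th is D♭ and the 7th is F.
Counting 3 letters and 4 half steps from D♭ gives a major third.

major 3rd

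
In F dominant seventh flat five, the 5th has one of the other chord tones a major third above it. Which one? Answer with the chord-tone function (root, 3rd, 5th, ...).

7th

F7b5: F, A, Cb, Eb.
The 5th is Cb. A major third above Cb is Eb.
Eb is the chord's 7th.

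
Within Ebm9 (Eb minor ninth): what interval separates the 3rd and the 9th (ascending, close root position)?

major seventh

Spelling the chord: Eb-Gb-Bb-Db-F.
The 3rd is Gb and the 9th is F.
Gb up to F spans 7 letter names and 11 semitones — a major seventh.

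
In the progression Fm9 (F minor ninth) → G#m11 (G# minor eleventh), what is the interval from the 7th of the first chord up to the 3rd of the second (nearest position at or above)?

augmented fifth

The 7th of Fm9 (F minor ninth) is Eb; the 3rd of G#m11 (G# minor eleventh) is B.
From Eb to B: 8 semitones over a fifth = augmented.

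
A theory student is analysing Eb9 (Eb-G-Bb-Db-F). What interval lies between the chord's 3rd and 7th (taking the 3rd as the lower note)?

diminished fifth

The 3rd is G and the 7th is Db.
5 letter names make it a fifth; at 6 semitones (a half step narrower than perfect) the quality is diminished.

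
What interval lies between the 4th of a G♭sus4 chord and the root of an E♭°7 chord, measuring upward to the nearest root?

major 3rd

The 4th of G♭sus4 is C♭; the root of E♭°7 is E♭.
From C♭ to E♭ is 4 semitones, exactly the major third.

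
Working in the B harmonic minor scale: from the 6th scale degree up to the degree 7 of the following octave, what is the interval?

Spelling the B harmonic minor scale: B C♯ D E F♯ G A♯.
So we need the interval from G up to A♯.
From G to A♯: 15 semitones over a ninth = augmented.

augmented ninth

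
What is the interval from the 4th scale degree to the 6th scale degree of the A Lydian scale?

A lydian: A B C♯ D♯ E F♯ G♯.
So we need the interval from D♯ up to F♯.
From D♯ to F♯: 3 semitones over a third = minor.

minor third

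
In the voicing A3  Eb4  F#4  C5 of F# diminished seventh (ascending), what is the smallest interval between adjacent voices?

A2

Adjacent intervals: A3→Eb4 = diminished fifth; Eb4→F#4 = augmented second; F#4→C5 = diminished fifth.
The smallest is Eb4 to F#4, an augmented second (3 semitones).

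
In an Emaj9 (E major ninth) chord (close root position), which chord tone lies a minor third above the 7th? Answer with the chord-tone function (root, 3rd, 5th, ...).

9th

Emaj9: E-G#-B-D#-F#.
The 7th is D#. A minor third above D# is F#.
F# is the chord's 9th.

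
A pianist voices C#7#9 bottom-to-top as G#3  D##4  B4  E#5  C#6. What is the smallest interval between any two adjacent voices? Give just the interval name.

Adjacent intervals: G#3→D##4 = augmented fifth; D##4→B4 = diminished sixth; B4→E#5 = augmented fourth; E#5→C#6 = minor sixth.
The smallest is B4 to E#5, an augmented fourth (6 semitones).

augmented 4th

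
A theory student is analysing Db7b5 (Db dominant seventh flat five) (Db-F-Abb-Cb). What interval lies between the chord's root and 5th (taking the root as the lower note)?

d5

That puts Db below Abb.
5 letter names make it a fifth; at 6 semitones (a half step narrower than perfect) the quality is diminished.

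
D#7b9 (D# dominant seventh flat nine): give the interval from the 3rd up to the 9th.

diminished seventh

The chord tones of D#7b9 (D# dominant seventh flat nine) are D#-F##-A#-C#-E.
The 3rd is F## and the 9th is E.
7 letter names make it a seventh; at 9 semitones (a whole step narrower than major) the quality is diminished.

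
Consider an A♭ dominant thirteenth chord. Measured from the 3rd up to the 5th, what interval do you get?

minor 3rd

The chord tones of A♭13 are A♭, C, E♭, G♭, B♭, F.
So we need the interval from C up to E♭.
3 letter names make it a third; at 3 semitones (a half step narrower than major) the quality is minor.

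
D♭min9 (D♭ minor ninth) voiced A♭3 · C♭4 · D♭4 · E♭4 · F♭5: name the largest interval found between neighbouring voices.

Adjacent intervals: A♭3→C♭4 = minor third; C♭4→D♭4 = major second; D♭4→E♭4 = major second; E♭4→F♭5 = minor ninth.
The largest is E♭4 to F♭5, a minor ninth (13 semitones).

minor 9th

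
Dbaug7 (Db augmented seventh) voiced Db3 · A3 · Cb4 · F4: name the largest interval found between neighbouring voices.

augmented 5th

Adjacent intervals: Db3→A3 = augmented fifth; A3→Cb4 = diminished third; Cb4→F4 = augmented fourth.
The largest is Db3 to A3, an augmented fifth (8 semitones).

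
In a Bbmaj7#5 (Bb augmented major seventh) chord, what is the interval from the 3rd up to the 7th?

Bbmaj7#5 is spelled Bb–D–F#–A.
The 3rd is D and the 7th is A.
D up to A spans 5 letter names and 7 semitones — a perfect fifth.

perfect 5th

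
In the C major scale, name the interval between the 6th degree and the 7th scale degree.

major second

C major: C D E F G A B.
That puts A below B.
A up to B spans 2 letter names and 2 semitones — a major second.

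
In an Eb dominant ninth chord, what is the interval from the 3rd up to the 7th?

diminished fifth

Spelling the chord: Eb G Bb Db F.
3rd = G; 7th = Db.
G up to Db is 6 semitones, a half step narrower than a perfect fifth, so the interval is diminished.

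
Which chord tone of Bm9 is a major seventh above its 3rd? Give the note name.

The chord tones of Bmin9 (B minor ninth) are B-D-F#-A-C#.
The 3rd is D. A major seventh above D is C#.
C# is the chord's 9th.

C#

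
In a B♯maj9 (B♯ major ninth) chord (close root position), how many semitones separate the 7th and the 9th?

Spelling the chord: B♯-D𝄪-F𝄪-A𝄪-C𝄪.
A𝄪 to C𝄪 is a minor third: 3 semitones.

3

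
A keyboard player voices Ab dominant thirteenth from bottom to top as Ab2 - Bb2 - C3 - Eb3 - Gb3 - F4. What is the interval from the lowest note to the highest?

The outer voices are Ab2 and F4.
From Ab to F is 21 semitones, exactly the major thirteenth.

major 13th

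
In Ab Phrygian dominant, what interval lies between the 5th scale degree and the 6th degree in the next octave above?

The scale runs Ab Bbb C Db Eb Fb Gb.
That puts Eb below Fb.
9 letter names make it a ninth; at 13 semitones (a half step narrower than major) the quality is minor.

minor ninth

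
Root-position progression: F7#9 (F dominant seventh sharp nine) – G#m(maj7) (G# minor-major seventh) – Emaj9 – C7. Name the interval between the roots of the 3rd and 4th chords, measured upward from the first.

minor 6th

The roots are E and C.
From E to C: 8 semitones over a sixth = minor.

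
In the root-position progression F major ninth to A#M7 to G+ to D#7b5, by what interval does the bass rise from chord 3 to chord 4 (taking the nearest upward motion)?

augmented fifth

The roots are G and D#.
5 letter names make it a fifth; at 8 semitones (a half step wider than perfect) the quality is augmented.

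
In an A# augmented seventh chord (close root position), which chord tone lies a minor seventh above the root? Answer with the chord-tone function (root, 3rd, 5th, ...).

7th

The chord tones of A#7#5 are A#, C##, E##, G#.
The root is A#. A minor seventh above A# is G#.
G# is the chord's 7th.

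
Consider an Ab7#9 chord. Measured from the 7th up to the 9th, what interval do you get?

Ab dominant seventh sharp nine: Ab-C-Eb-Gb-B.
The 7th is Gb and the 9th is B.
3 letter names make it a third; at 5 semitones (a half step wider than major) the quality is augmented.

A3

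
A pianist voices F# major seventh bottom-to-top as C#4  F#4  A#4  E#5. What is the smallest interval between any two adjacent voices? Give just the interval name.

Adjacent intervals: C#4→F#4 = perfect fourth; F#4→A#4 = major third; A#4→E#5 = perfect fifth.
The smallest is F#4 to A#4, a major third (4 semitones).

M3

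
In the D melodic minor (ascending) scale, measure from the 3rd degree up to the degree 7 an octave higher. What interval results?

Spelling the D melodic minor (ascending) scale: D E F G A B C#.
That puts F below C#.
From F to C#: 20 semitones over a twelfth = augmented.

augmented 12th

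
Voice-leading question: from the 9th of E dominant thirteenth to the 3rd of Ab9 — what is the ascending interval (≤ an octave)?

diminished fifth

The 9th of E dominant thirteenth is F#; the 3rd of Ab9 is C.
5 letter names make it a fifth; at 6 semitones (a half step narrower than perfect) the quality is diminished.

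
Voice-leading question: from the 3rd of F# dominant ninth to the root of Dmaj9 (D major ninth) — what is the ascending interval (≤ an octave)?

diminished fourth

F# dominant ninth has A# as its 3rd, and Dmaj9 (D major ninth) has D as its root.
4 letter names make it a fourth; at 4 semitones (a half step narrower than perfect) the quality is diminished.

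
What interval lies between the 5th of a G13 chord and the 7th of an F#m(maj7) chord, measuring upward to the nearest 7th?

augmented 2nd

The 5th of G13 is D; the 7th of F#m(maj7) is E#.
D up to E# is 3 semitones, a half step wider than a major second, so the interval is augmented.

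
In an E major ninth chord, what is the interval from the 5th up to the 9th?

P5

E major ninth is spelled E G# B D# F#.
The 5th is B and the 9th is F#.
Counting 5 letters and 7 half steps from B gives a perfect fifth.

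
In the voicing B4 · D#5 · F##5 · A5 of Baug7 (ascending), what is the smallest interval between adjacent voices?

Adjacent intervals: B4→D#5 = major third; D#5→F##5 = major third; F##5→A5 = diminished third.
The smallest is F##5 to A5, a diminished third (2 semitones).

diminished third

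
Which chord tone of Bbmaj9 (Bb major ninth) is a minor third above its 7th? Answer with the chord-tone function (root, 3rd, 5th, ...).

9th

Bbmaj9 (Bb major ninth) is spelled Bb–D–F–A–C.
The 7th is A. A minor third above A is C.
C is the chord's 9th.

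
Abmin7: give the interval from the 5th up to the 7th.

Abmin7: Ab, Cb, Eb, Gb.
That puts Eb below Gb.
Eb up to Gb is 3 semitones, a half step narrower than a major third, so the interval is minor.

minor 3rd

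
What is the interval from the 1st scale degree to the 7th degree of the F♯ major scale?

F♯ major: F♯ G♯ A♯ B C♯ D♯ E♯.
That puts F♯ below E♯.
F♯ up to E♯ spans 7 letter names and 11 semitones — a major seventh.

major seventh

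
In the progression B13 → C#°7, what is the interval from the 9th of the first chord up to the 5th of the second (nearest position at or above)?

The 9th of B13 is C#; the 5th of C#°7 is G.
From C# to G: 6 semitones over a fifth = diminished.

diminished fifth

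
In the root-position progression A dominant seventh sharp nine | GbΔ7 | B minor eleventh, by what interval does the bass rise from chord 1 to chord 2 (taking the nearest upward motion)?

diminished seventh

The roots are A and Gb.
7 letter names make it a seventh; at 9 semitones (a whole step narrower than major) the quality is diminished.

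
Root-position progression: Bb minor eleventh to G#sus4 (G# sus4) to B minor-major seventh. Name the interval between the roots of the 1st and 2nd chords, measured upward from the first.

The roots are Bb and G#.
6 letter names make it a sixth; at 10 semitones (a half step wider than major) the quality is augmented.

A6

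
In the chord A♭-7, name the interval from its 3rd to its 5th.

major third

Spelling the chord: A♭-C♭-E♭-G♭.
That puts C♭ below E♭.
Counting 3 letters and 4 half steps from C♭ gives a major third.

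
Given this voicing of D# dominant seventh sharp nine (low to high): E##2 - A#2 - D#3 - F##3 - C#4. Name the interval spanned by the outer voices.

The outer voices are E##2 and C#4.
From E## to C#: 19 semitones over a thirteenth = diminished.

diminished thirteenth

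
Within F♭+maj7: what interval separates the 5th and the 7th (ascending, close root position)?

The chord tones of F♭+maj7 are F♭ A♭ C E♭.
The 5th is C and the 7th is E♭.
3 letter names make it a third; at 3 semitones (a half step narrower than major) the quality is minor.

minor third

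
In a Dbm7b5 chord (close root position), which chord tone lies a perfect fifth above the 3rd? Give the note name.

The chord tones of Db half-diminished seventh are Db Fb Abb Cb.
The 3rd is Fb. A perfect fifth above Fb is Cb.
Cb is the chord's 7th.

Cb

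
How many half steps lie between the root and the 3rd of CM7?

4

C major seventh is spelled C-E-G-B.
C to E is a major third: 4 semitones.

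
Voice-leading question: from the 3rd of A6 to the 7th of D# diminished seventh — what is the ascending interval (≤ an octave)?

A6 has C# as its 3rd, and D# diminished seventh has C as its 7th.
From C# to C: 11 semitones over an octave = diminished.

d8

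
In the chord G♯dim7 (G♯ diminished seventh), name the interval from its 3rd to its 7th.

d5

The chord tones of G♯dim7 are G♯ B D F.
3rd = B; 7th = F.
B up to F is 6 semitones, a half step narrower than a perfect fifth, so the interval is diminished.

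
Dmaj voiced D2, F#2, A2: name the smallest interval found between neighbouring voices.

Adjacent intervals: D2→F#2 = major third; F#2→A2 = minor third.
The smallest is F#2 to A2, a minor third (3 semitones).

m3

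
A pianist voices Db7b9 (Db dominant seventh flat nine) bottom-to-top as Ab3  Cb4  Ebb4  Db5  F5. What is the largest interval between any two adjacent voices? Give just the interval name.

Adjacent intervals: Ab3→Cb4 = minor third; Cb4→Ebb4 = minor third; Ebb4→Db5 = major seventh; Db5→F5 = major third.
The largest is Ebb4 to Db5, a major seventh (11 semitones).

major seventh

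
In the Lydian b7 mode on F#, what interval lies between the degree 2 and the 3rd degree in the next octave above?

major ninth

Spelling the Lydian b7 mode on F#: F# G# A# B# C# D# E.
Degree 2 = G#; 3rd scale degree (up an octave) = A#.
Counting 9 letters and 14 half steps from G# gives a major ninth.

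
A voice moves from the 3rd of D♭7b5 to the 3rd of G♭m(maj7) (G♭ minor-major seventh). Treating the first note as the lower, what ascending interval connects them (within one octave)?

diminished fourth

The 3rd of D♭7b5 is F; the 3rd of G♭m(maj7) (G♭ minor-major seventh) is B𝄫.
From F to B𝄫: 4 semitones over a fourth = diminished.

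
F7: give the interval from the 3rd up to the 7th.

diminished fifth

F7 (F dominant seventh) is spelled F–A–C–Eb.
That puts A below Eb.
5 letter names make it a fifth; at 6 semitones (a half step narrower than perfect) the quality is diminished.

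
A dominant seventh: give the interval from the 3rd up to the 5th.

Spelling the chord: A–C#–E–G.
3rd = C#; 5th = E.
C# up to E is 3 semitones, a half step narrower than a major third, so the interval is minor.

minor third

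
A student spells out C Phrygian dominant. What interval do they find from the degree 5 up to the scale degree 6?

minor 2nd

The scale runs C Db E F G Ab Bb.
The degree 5 is G and the degree 6 is Ab.
2 letter names make it a second; at 1 semitone (a half step narrower than major) the quality is minor.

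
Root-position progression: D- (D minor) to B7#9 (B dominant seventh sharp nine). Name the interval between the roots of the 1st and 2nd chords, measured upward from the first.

The roots are D and B.
From D to B is 9 semitones, exactly the major sixth.

major 6th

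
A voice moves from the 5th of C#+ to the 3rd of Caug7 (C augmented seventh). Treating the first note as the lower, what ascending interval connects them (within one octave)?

The 5th of C#+ is G##; the 3rd of Caug7 (C augmented seventh) is E.
G## up to E is 7 semitones, a whole step narrower than a major sixth, so the interval is diminished.

diminished sixth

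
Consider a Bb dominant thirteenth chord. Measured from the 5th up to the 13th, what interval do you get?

major ninth

Spelling the chord: Bb D F Ab C G.
That puts F below G.
From F to G is 14 semitones, exactly the major ninth.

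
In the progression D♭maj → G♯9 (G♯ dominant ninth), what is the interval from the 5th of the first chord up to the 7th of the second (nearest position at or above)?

D♭maj has A♭ as its 5th, and G♯9 (G♯ dominant ninth) has F♯ as its 7th.
From A♭ to F♯: 10 semitones over a sixth = augmented.

A6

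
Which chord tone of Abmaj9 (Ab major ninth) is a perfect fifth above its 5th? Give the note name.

Bb

Ab major ninth is spelled Ab–C–Eb–G–Bb.
The 5th is Eb. A perfect fifth above Eb is Bb.
Bb is the chord's 9th.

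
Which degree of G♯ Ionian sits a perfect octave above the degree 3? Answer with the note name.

The scale is G♯ A♯ B♯ C♯ D♯ E♯ F𝄪.
The degree 3 is B♯; a perfect octave above that is B♯ — scale degree 3.

B#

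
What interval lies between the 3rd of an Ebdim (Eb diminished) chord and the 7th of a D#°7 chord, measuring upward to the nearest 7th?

The 3rd of Ebdim (Eb diminished) is Gb; the 7th of D#°7 is C.
From Gb to C: 6 semitones over a fourth = augmented.

augmented 4th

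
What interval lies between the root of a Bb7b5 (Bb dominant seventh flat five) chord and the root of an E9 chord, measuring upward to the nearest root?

The root of Bb7b5 (Bb dominant seventh flat five) is Bb; the root of E9 is E.
From Bb to E: 6 semitones over a fourth = augmented.

augmented fourth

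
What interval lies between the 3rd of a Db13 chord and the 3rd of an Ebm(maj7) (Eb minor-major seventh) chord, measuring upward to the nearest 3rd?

minor second

Db13 has F as its 3rd, and Ebm(maj7) (Eb minor-major seventh) has Gb as its 3rd.
2 letter names make it a second; at 1 semitone (a half step narrower than major) the quality is minor.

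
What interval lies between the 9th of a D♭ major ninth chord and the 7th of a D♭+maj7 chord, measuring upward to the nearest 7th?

D♭ major ninth has E♭ as its 9th, and D♭+maj7 has C as its 7th.
Counting 6 letters and 9 half steps from E♭ gives a major sixth.

major 6th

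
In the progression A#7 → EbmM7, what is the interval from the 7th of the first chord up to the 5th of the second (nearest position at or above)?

diminished 3rd

The 7th of A#7 is G#; the 5th of EbmM7 is Bb.
G# up to Bb is 2 semitones, a whole step narrower than a major third, so the interval is diminished.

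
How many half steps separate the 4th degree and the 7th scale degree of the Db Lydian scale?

The scale is Db Eb F G Ab Bb C.
G up to C is a perfect fourth — 5 semitones.

5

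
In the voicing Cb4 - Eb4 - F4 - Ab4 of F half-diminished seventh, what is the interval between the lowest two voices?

major third

Those voices are Cb4 and Eb4.
Cb up to Eb spans 3 letter names and 4 semitones — a major third.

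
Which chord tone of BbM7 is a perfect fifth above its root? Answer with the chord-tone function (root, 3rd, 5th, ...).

Bb major seventh is spelled Bb-D-F-A.
The root is Bb. A perfect fifth above Bb is F.
F is the chord's 5th.

5th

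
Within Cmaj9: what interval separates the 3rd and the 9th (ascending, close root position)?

minor seventh

The chord tones of C major ninth are C E G B D.
3rd = E; 9th = D.
7 letter names make it a seventh; at 10 semitones (a half step narrower than major) the quality is minor.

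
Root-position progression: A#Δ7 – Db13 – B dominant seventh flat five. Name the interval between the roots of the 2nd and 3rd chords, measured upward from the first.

augmented sixth

The roots are Db and B.
From Db to B: 10 semitones over a sixth = augmented.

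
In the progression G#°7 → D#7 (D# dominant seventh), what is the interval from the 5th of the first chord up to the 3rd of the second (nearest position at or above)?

A3

The 5th of G#°7 is D; the 3rd of D#7 (D# dominant seventh) is F##.
3 letter names make it a third; at 5 semitones (a half step wider than major) the quality is augmented.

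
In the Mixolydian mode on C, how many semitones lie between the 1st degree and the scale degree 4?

The scale is C D E F G A Bb.
C up to F is a perfect fourth — 5 semitones.

5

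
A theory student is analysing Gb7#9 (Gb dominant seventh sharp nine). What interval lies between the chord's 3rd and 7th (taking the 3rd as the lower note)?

diminished 5th

Gb7#9 is spelled Gb–Bb–Db–Fb–A.
The 3rd is Bb and the 7th is Fb.
5 letter names make it a fifth; at 6 semitones (a half step narrower than perfect) the quality is diminished.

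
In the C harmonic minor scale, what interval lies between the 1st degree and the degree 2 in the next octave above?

M9

The scale runs C D Eb F G Ab B.
The 1st degree is C and the degree 2 (up an octave) is D.
From C to D is 14 semitones, exactly the major ninth.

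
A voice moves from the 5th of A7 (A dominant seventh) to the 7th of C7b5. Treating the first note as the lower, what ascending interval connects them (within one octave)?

diminished fifth

The 5th of A7 (A dominant seventh) is E; the 7th of C7b5 is Bb.
From E to Bb: 6 semitones over a fifth = diminished.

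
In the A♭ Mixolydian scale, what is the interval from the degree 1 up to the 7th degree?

minor seventh

A♭ mixolydian: A♭ B♭ C D♭ E♭ F G♭.
That puts A♭ below G♭.
A♭ up to G♭ is 10 semitones, a half step narrower than a major seventh, so the interval is minor.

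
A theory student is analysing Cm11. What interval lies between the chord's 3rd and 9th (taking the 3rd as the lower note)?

Cm11 (C minor eleventh): C–Eb–G–Bb–D–F.
So we need the interval from Eb up to D.
From Eb to D is 11 semitones, exactly the major seventh.

major 7th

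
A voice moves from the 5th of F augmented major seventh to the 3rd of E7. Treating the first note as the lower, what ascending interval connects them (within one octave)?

The 5th of F augmented major seventh is C♯; the 3rd of E7 is G♯.
From C♯ to G♯ is 7 semitones, exactly the perfect fifth.

perfect fifth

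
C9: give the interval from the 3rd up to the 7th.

C9 (C dominant ninth) is spelled C–E–G–Bb–D.
3rd = E; 7th = Bb.
5 letter names make it a fifth; at 6 semitones (a half step narrower than perfect) the quality is diminished.

diminished fifth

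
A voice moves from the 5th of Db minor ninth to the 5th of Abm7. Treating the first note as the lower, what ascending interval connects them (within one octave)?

The 5th of Db minor ninth is Ab; the 5th of Abm7 is Eb.
From Ab to Eb is 7 semitones, exactly the perfect fifth.

P5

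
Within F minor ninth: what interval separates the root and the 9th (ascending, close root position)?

major ninth

Spelling the chord: F–Ab–C–Eb–G.
So we need the interval from F up to G.
From F to G is 14 semitones, exactly the major ninth.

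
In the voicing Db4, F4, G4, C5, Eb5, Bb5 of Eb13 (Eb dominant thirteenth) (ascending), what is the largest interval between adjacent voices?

Adjacent intervals: Db4→F4 = major third; F4→G4 = major second; G4→C5 = perfect fourth; C5→Eb5 = minor third; Eb5→Bb5 = perfect fifth.
The largest is Eb5 to Bb5, a perfect fifth (7 semitones).

P5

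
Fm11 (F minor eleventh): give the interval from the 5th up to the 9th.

perfect fifth

Fm11: F-A♭-C-E♭-G-B♭.
So we need the interval from C up to G.
From C to G is 7 semitones, exactly the perfect fifth.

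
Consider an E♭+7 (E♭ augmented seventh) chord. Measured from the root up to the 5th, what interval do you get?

Spelling the chord: E♭ G B D♭.
That puts E♭ below B.
From E♭ to B: 8 semitones over a fifth = augmented.

augmented fifth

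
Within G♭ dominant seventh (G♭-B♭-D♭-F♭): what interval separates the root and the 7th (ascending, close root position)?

That puts G♭ below F♭.
7 letter names make it a seventh; at 10 semitones (a half step narrower than major) the quality is minor.

minor 7th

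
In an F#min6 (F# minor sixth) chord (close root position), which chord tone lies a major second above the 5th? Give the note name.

D#

Spelling the chord: F#–A–C#–D#.
The 5th is C#. A major second above C# is D#.
D# is the chord's 6th.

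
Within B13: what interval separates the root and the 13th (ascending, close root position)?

major 13th

The chord tones of B13 (B dominant thirteenth) are B D# F# A C# G#.
Root = B; 13th = G#.
B up to G# spans 13 letter names and 21 semitones — a major thirteenth.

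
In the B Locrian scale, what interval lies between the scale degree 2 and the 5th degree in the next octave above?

P11

The scale runs B C D E F G A.
That puts C below F.
From C to F is 17 semitones, exactly the perfect eleventh.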